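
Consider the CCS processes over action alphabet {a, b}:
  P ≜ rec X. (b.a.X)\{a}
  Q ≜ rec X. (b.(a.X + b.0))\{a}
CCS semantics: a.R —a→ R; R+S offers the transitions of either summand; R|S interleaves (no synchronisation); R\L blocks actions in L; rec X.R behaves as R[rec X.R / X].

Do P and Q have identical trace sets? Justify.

NO — witness ⟨bb⟩

LTS(P): 2 reachable states
  u0 = rec X. (b.a.X)\{a} has moves -b-> u1
  u1 = (a.(rec X. (b.a.X)\{a}))\{a} has moves (no moves)
LTS(Q): 3 reachable states
  v0 = rec X. (b.(a.X + b.0))\{a} has moves -b-> v1
  v1 = (a.(rec X. (b.(a.X + b.0))\{a}) + b.0)\{a} has moves -b-> v2
  v2 = 0\{a} has moves (no moves)
Trace ⟨bb⟩ through Q, begin at {v0}:
  after b @ step 1: {v1}
  after b @ step 2: {v2}
  ✓ Q
Trace ⟨bb⟩ through P, begin at {u0}:
  after b @ step 1: {u1}
  after b @ step 2: ∅ (P stuck)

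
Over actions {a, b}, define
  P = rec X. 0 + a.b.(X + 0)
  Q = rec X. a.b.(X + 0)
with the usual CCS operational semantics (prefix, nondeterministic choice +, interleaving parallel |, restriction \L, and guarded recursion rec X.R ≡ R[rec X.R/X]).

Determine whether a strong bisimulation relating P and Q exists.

LTS(P): 3 reachable states
  u0 = rec X. 0 + a.b.(X + 0) → —a→ u1
  u1 = b.((rec X. 0 + a.b.(X + 0)) + 0) → —b→ u2
  u2 = (rec X. 0 + a.b.(X + 0)) + 0 → —a→ u1
LTS(Q): 3 reachable states
  v0 = rec X. a.b.(X + 0) → —a→ v1
  v1 = b.((rec X. a.b.(X + 0)) + 0) → —b→ v2
  v2 = (rec X. a.b.(X + 0)) + 0 → —a→ v1
Bisimilarity quotient blocks:
  B0 = {u0, u2, v0, v2}
  B1 = {u1, v1}
u0 ∈ B0, v0 ∈ B0 → same block

YES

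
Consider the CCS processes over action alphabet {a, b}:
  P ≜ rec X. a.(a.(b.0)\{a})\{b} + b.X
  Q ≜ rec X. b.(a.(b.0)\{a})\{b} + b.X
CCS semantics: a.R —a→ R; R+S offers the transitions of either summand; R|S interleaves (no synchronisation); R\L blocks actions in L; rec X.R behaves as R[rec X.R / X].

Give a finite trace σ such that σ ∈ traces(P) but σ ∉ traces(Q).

a

Reachable graph of P (3 states):
  p0 = rec X. a.(a.(b.0)\{a})\{b} + b.X has moves -a-> p1, -b-> p0
  p1 = (a.(b.0)\{a})\{b} has moves -a-> p2
  p2 = (b.0)\{a}\{b} has moves deadlocked
Reachable graph of Q (3 states):
  q0 = rec X. b.(a.(b.0)\{a})\{b} + b.X has moves -b-> q0, -b-> q1
  q1 = (a.(b.0)\{a})\{b} has moves -a-> q2
  q2 = (b.0)\{a}\{b} has moves deadlocked
Trace ⟨a⟩ through P, begin at {p0}:
  step 1 (a): {p1}
  ✓ P
Trace ⟨a⟩ through Q, begin at {q0}:
  step 1 (a): no successor for Q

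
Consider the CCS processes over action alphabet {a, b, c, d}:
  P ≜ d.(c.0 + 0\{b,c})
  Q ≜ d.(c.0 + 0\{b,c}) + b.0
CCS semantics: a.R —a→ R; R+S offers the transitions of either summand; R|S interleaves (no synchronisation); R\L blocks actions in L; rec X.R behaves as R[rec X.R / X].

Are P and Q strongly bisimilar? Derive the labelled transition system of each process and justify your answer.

NO

Reachable graph of P (3 states):
  u0 = d.(c.0 + 0\{b,c}) has moves --d--▸ u1
  u1 = c.0 + 0\{b,c} has moves --c--▸ u2
  u2 = 0 has moves deadlocked
Reachable graph of Q (3 states):
  v0 = d.(c.0 + 0\{b,c}) + b.0 has moves --b--▸ v1, --d--▸ v2
  v1 = 0 has moves deadlocked
  v2 = c.0 + 0\{b,c} has moves --c--▸ v1
Bisimilarity quotient blocks:
  B0 = {u0}
  B1 = {u1, v2}
  B2 = {u2, v1}
  B3 = {v0}
u0 ∈ B0, v0 ∈ B3 → different blocks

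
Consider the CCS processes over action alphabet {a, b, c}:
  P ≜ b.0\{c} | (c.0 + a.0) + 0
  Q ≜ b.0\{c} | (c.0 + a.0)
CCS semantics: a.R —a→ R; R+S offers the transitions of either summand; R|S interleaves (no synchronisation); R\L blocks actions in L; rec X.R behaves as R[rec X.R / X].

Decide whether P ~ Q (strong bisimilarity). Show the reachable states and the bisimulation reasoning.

P's transition system — 4 states:
  u0 = b.0\{c} | (c.0 + a.0) + 0 ⊢ —a→ u1, —b→ u2, —c→ u1
  u1 = b.0\{c} | 0 ⊢ —b→ u3
  u2 = 0\{c} | (c.0 + a.0) ⊢ —a→ u3, —c→ u3
  u3 = 0\{c} | 0 ⊢ ·
Q's transition system — 4 states:
  v0 = b.0\{c} | (c.0 + a.0) ⊢ —a→ v1, —b→ v2, —c→ v1
  v1 = b.0\{c} | 0 ⊢ —b→ v3
  v2 = 0\{c} | (c.0 + a.0) ⊢ —a→ v3, —c→ v3
  v3 = 0\{c} | 0 ⊢ ·
Bisimilarity quotient blocks:
  B0 = {u0, v0}
  B1 = {u2, v2}
  B2 = {u3, v3}
  B3 = {u1, v1}
u0 ∈ B0, v0 ∈ B0 → same block

P ~ Q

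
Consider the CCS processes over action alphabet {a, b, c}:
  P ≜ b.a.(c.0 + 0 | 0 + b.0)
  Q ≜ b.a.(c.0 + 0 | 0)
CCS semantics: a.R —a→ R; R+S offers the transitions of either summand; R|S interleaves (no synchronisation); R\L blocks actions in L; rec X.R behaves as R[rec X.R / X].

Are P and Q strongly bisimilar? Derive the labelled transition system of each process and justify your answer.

P ≁ Q

P's transition system — 4 states:
  m0 = b.a.(c.0 + 0 | 0 + b.0) | --b--▸ m1
  m1 = a.(c.0 + 0 | 0 + b.0) | --a--▸ m2
  m2 = c.0 + 0 | 0 + b.0 | --b--▸ m3, --c--▸ m3
  m3 = 0 | ∅
Q's transition system — 4 states:
  n0 = b.a.(c.0 + 0 | 0) | --b--▸ n1
  n1 = a.(c.0 + 0 | 0) | --a--▸ n2
  n2 = c.0 + 0 | 0 | --c--▸ n3
  n3 = 0 | ∅
Partition-refinement fixed point:
  B0 = {m0}
  B1 = {m1}
  B2 = {m2}
  B3 = {m3, n3}
  B4 = {n0}
  B5 = {n1}
  B6 = {n2}
m0 ∈ B0, n0 ∈ B4 → different blocks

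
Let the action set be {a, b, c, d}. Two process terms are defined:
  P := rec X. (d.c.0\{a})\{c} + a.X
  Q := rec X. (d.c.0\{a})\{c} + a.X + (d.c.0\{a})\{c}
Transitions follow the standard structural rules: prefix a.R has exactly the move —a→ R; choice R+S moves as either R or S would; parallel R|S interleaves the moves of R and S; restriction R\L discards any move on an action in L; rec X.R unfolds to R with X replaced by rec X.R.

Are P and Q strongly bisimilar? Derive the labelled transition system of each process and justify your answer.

Reachable graph of P (2 states):
  u0 = rec X. (d.c.0\{a})\{c} + a.X ⊢ =a=> u0, =d=> u1
  u1 = (c.0\{a})\{c} ⊢ stopped
Reachable graph of Q (2 states):
  v0 = rec X. (d.c.0\{a})\{c} + a.X + (d.c.0\{a})\{c} ⊢ =a=> v0, =d=> v1
  v1 = (c.0\{a})\{c} ⊢ stopped
Coarsest stable partition (strong bisimilarity classes):
  B0 = {u0, v0}
  B1 = {u1, v1}
u0 ∈ B0, v0 ∈ B0 → same block

P ~ Q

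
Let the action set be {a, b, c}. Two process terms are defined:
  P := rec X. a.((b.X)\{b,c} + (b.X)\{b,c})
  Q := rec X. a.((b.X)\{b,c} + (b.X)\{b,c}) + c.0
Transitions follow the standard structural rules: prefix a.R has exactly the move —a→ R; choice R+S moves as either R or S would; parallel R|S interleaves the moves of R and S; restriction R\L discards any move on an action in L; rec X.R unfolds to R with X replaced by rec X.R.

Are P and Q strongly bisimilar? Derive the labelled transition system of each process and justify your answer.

Reachable graph of P (2 states):
  u0 = rec X. a.((b.X)\{b,c} + (b.X)\{b,c}) ⊢ —a→ u1
  u1 = (b.(rec X. a.((b.X)\{b,c} + (b.X)\{b,c})))\{b,c} + (b.(rec X. a.((b.X)\{b,c} + (b.X)\{b,c})))\{b,c} ⊢ ·
Reachable graph of Q (3 states):
  v0 = rec X. a.((b.X)\{b,c} + (b.X)\{b,c}) + c.0 ⊢ —a→ v1, —c→ v2
  v1 = (b.(rec X. a.((b.X)\{b,c} + (b.X)\{b,c}) + c.0))\{b,c} + (b.(rec X. a.((b.X)\{b,c} + (b.X)\{b,c}) + c.0))\{b,c} ⊢ ·
  v2 = 0 ⊢ ·
Partition-refinement fixed point:
  B0 = {u0}
  B1 = {u1, v1, v2}
  B2 = {v0}
u0 ∈ B0, v0 ∈ B2 → different blocks

not bisimilar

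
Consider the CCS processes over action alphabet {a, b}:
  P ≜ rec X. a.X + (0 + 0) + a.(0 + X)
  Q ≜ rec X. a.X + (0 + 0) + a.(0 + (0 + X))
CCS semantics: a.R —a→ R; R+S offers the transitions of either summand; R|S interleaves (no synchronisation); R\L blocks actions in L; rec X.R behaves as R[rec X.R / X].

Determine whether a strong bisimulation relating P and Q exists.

bisimilar

LTS(P): 2 reachable states
  p0 = rec X. a.X + (0 + 0) + a.(0 + X) ⊢ =a=> p0, =a=> p1
  p1 = 0 + (rec X. a.X + (0 + 0) + a.(0 + X)) ⊢ =a=> p0, =a=> p1
LTS(Q): 2 reachable states
  q0 = rec X. a.X + (0 + 0) + a.(0 + (0 + X)) ⊢ =a=> q0, =a=> q1
  q1 = 0 + (0 + (rec X. a.X + (0 + 0) + a.(0 + (0 + X)))) ⊢ =a=> q0, =a=> q1
Partition-refinement fixed point:
  B0 = {p0, p1, q0, q1}
p0 ∈ B0, q0 ∈ B0 → same block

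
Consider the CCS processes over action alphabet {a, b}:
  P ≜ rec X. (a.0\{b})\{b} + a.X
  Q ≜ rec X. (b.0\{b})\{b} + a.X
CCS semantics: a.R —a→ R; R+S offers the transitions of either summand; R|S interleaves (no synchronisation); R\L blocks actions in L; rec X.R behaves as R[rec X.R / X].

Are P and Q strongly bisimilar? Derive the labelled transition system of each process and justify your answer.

not bisimilar

P's transition system — 2 states:
  m0 = rec X. (a.0\{b})\{b} + a.X :: ··a··> m0, ··a··> m1
  m1 = 0\{b}\{b} :: (no moves)
Q's transition system — 1 states:
  n0 = rec X. (b.0\{b})\{b} + a.X :: ··a··> n0
Partition-refinement fixed point:
  B0 = {m0}
  B1 = {m1}
  B2 = {n0}
m0 ∈ B0, n0 ∈ B2 → different blocks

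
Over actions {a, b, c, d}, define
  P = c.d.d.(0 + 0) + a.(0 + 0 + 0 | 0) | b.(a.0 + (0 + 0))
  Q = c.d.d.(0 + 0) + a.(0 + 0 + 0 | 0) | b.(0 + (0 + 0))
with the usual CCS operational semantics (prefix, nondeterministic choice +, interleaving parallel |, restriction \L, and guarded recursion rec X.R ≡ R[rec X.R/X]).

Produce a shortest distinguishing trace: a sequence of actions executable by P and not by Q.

LTS(P): 9 reachable states
  m0 = c.d.d.(0 + 0) + a.(0 + 0 + 0 | 0) | b.(a.0 + (0 + 0)) ⊢ --a--▸ m1, --b--▸ m2, --c--▸ m3
  m1 = (0 + 0 + 0 | 0) | b.(a.0 + (0 + 0)) ⊢ --b--▸ m4
  m2 = a.(0 + 0 + 0 | 0) | (a.0 + (0 + 0)) ⊢ --a--▸ m4, --a--▸ m5
  m3 = d.d.(0 + 0) ⊢ --d--▸ m6
  m4 = (0 + 0 + 0 | 0) | (a.0 + (0 + 0)) ⊢ --a--▸ m7
  m5 = a.(0 + 0 + 0 | 0) | 0 ⊢ --a--▸ m7
  m6 = d.(0 + 0) ⊢ --d--▸ m8
  m7 = (0 + 0 + 0 | 0) | 0 ⊢ ∅
  m8 = 0 + 0 ⊢ ∅
LTS(Q): 7 reachable states
  n0 = c.d.d.(0 + 0) + a.(0 + 0 + 0 | 0) | b.(0 + (0 + 0)) ⊢ --a--▸ n1, --b--▸ n2, --c--▸ n3
  n1 = (0 + 0 + 0 | 0) | b.(0 + (0 + 0)) ⊢ --b--▸ n4
  n2 = a.(0 + 0 + 0 | 0) | (0 + (0 + 0)) ⊢ --a--▸ n4
  n3 = d.d.(0 + 0) ⊢ --d--▸ n5
  n4 = (0 + 0 + 0 | 0) | (0 + (0 + 0)) ⊢ ∅
  n5 = d.(0 + 0) ⊢ --d--▸ n6
  n6 = 0 + 0 ⊢ ∅
Trace ⟨aba⟩ through P, begin at {m0}:
  after a @ step 1: {m1}
  after b @ step 2: {m4}
  after a @ step 3: {m7}
  P completes σ.
Trace ⟨aba⟩ through Q, begin at {n0}:
  after a @ step 1: {n1}
  after b @ step 2: {n4}
  after a @ step 3: no successor for Q

aba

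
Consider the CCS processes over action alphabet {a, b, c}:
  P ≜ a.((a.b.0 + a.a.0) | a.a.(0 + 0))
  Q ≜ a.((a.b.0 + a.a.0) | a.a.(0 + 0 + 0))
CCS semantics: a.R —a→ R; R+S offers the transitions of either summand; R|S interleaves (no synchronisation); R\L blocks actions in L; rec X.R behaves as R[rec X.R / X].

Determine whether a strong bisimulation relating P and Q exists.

LTS(P): 13 reachable states
  s0 = a.((a.b.0 + a.a.0) | a.a.(0 + 0)) has moves -a-> s1
  s1 = (a.b.0 + a.a.0) | a.a.(0 + 0) has moves -a-> s2, -a-> s3, -a-> s4
  s2 = (a.b.0 + a.a.0) | a.(0 + 0) has moves -a-> s5, -a-> s6, -a-> s7
  s3 = a.0 | a.a.(0 + 0) has moves -a-> s6, -a-> s8
  s4 = b.0 | a.a.(0 + 0) has moves -a-> s7, -b-> s8
  s5 = (a.b.0 + a.a.0) | (0 + 0) has moves -a-> s10, -a-> s9
  s6 = a.0 | a.(0 + 0) has moves -a-> s11, -a-> s9
  s7 = b.0 | a.(0 + 0) has moves -a-> s10, -b-> s11
  s8 = 0 | a.a.(0 + 0) has moves -a-> s11
  s9 = a.0 | (0 + 0) has moves -a-> s12
  s10 = b.0 | (0 + 0) has moves -b-> s12
  s11 = 0 | a.(0 + 0) has moves -a-> s12
  s12 = 0 | (0 + 0) has moves stopped
LTS(Q): 13 reachable states
  t0 = a.((a.b.0 + a.a.0) | a.a.(0 + 0 + 0)) has moves -a-> t1
  t1 = (a.b.0 + a.a.0) | a.a.(0 + 0 + 0) has moves -a-> t2, -a-> t3, -a-> t4
  t2 = (a.b.0 + a.a.0) | a.(0 + 0 + 0) has moves -a-> t5, -a-> t6, -a-> t7
  t3 = a.0 | a.a.(0 + 0 + 0) has moves -a-> t6, -a-> t8
  t4 = b.0 | a.a.(0 + 0 + 0) has moves -a-> t7, -b-> t8
  t5 = (a.b.0 + a.a.0) | (0 + 0 + 0) has moves -a-> t10, -a-> t9
  t6 = a.0 | a.(0 + 0 + 0) has moves -a-> t11, -a-> t9
  t7 = b.0 | a.(0 + 0 + 0) has moves -a-> t10, -b-> t11
  t8 = 0 | a.a.(0 + 0 + 0) has moves -a-> t11
  t9 = a.0 | (0 + 0 + 0) has moves -a-> t12
  t10 = b.0 | (0 + 0 + 0) has moves -b-> t12
  t11 = 0 | a.(0 + 0 + 0) has moves -a-> t12
  t12 = 0 | (0 + 0 + 0) has moves stopped
Partition-refinement fixed point:
  B0 = {s0, t0}
  B1 = {s1, t1}
  B2 = {s3, t3}
  B3 = {s6, s8, t6, t8}
  B4 = {s11, s9, t11, t9}
  B5 = {s12, t12}
  B6 = {s4, t4}
  B7 = {s7, t7}
  B8 = {s10, t10}
  B9 = {s2, t2}
  B10 = {s5, t5}
s0 ∈ B0, t0 ∈ B0 → same block

YES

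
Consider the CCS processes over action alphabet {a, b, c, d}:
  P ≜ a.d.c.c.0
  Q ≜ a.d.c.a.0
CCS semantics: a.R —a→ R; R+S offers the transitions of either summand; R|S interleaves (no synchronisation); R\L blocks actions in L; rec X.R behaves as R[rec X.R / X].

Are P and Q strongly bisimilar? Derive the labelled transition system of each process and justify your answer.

Reachable graph of P (5 states):
  p0 = a.d.c.c.0 ⊢ ··a··> p1
  p1 = d.c.c.0 ⊢ ··d··> p2
  p2 = c.c.0 ⊢ ··c··> p3
  p3 = c.0 ⊢ ··c··> p4
  p4 = 0 ⊢ deadlocked
Reachable graph of Q (5 states):
  q0 = a.d.c.a.0 ⊢ ··a··> q1
  q1 = d.c.a.0 ⊢ ··d··> q2
  q2 = c.a.0 ⊢ ··c··> q3
  q3 = a.0 ⊢ ··a··> q4
  q4 = 0 ⊢ deadlocked
Coarsest stable partition (strong bisimilarity classes):
  B0 = {p0}
  B1 = {p1}
  B2 = {p2}
  B3 = {p3}
  B4 = {p4, q4}
  B5 = {q0}
  B6 = {q1}
  B7 = {q2}
  B8 = {q3}
p0 ∈ B0, q0 ∈ B5 → different blocks

not bisimilar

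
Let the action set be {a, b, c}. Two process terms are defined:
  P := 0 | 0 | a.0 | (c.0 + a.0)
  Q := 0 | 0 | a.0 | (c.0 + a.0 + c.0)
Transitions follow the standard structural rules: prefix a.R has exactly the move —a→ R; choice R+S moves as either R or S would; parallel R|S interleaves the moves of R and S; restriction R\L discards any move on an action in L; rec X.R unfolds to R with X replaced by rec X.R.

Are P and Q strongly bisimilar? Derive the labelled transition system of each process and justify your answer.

P ~ Q

P's transition system — 4 states:
  s0 = 0 | 0 | a.0 | (c.0 + a.0) | ··a··> s1, ··a··> s2, ··c··> s2
  s1 = 0 | 0 | 0 | (c.0 + a.0) | ··a··> s3, ··c··> s3
  s2 = 0 | 0 | a.0 | 0 | ··a··> s3
  s3 = 0 | 0 | 0 | 0 | stopped
Q's transition system — 4 states:
  t0 = 0 | 0 | a.0 | (c.0 + a.0 + c.0) | ··a··> t1, ··a··> t2, ··c··> t2
  t1 = 0 | 0 | 0 | (c.0 + a.0 + c.0) | ··a··> t3, ··c··> t3
  t2 = 0 | 0 | a.0 | 0 | ··a··> t3
  t3 = 0 | 0 | 0 | 0 | stopped
Partition-refinement fixed point:
  B0 = {s0, t0}
  B1 = {s2, t2}
  B2 = {s3, t3}
  B3 = {s1, t1}
s0 ∈ B0, t0 ∈ B0 → same block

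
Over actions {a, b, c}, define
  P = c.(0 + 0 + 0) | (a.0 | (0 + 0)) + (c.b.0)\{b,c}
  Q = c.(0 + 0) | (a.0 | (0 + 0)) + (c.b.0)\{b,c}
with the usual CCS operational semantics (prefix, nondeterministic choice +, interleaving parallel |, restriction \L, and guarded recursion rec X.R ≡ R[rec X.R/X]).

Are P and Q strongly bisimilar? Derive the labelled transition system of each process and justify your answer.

P's transition system — 4 states:
  m0 = c.(0 + 0 + 0) | (a.0 | (0 + 0)) + (c.b.0)\{b,c} → -a-> m1, -c-> m2
  m1 = c.(0 + 0 + 0) | (0 | (0 + 0)) → -c-> m3
  m2 = (0 + 0 + 0) | (a.0 | (0 + 0)) → -a-> m3
  m3 = (0 + 0 + 0) | (0 | (0 + 0)) → (no moves)
Q's transition system — 4 states:
  n0 = c.(0 + 0) | (a.0 | (0 + 0)) + (c.b.0)\{b,c} → -a-> n1, -c-> n2
  n1 = c.(0 + 0) | (0 | (0 + 0)) → -c-> n3
  n2 = (0 + 0) | (a.0 | (0 + 0)) → -a-> n3
  n3 = (0 + 0) | (0 | (0 + 0)) → (no moves)
Bisimilarity quotient blocks:
  B0 = {m0, n0}
  B1 = {m1, n1}
  B2 = {m3, n3}
  B3 = {m2, n2}
m0 ∈ B0, n0 ∈ B0 → same block

P ~ Q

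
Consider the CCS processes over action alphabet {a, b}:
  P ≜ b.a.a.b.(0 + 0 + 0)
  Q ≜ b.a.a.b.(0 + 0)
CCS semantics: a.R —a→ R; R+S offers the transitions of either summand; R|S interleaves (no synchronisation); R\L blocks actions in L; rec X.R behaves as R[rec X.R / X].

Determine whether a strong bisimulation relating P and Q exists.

LTS(P): 5 reachable states
  s0 = b.a.a.b.(0 + 0 + 0) :: =b=> s1
  s1 = a.a.b.(0 + 0 + 0) :: =a=> s2
  s2 = a.b.(0 + 0 + 0) :: =a=> s3
  s3 = b.(0 + 0 + 0) :: =b=> s4
  s4 = 0 + 0 + 0 :: ·
LTS(Q): 5 reachable states
  t0 = b.a.a.b.(0 + 0) :: =b=> t1
  t1 = a.a.b.(0 + 0) :: =a=> t2
  t2 = a.b.(0 + 0) :: =a=> t3
  t3 = b.(0 + 0) :: =b=> t4
  t4 = 0 + 0 :: ·
Coarsest stable partition (strong bisimilarity classes):
  B0 = {s0, t0}
  B1 = {s1, t1}
  B2 = {s2, t2}
  B3 = {s3, t3}
  B4 = {s4, t4}
s0 ∈ B0, t0 ∈ B0 → same block

bisimilar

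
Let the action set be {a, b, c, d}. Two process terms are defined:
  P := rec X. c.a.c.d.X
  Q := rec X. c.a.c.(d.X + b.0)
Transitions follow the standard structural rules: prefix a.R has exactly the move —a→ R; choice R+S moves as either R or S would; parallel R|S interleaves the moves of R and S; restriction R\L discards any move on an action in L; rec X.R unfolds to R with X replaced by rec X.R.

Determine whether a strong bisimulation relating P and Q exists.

NO

LTS(P): 4 reachable states
  p0 = rec X. c.a.c.d.X :: —c→ p1
  p1 = a.c.d.(rec X. c.a.c.d.X) :: —a→ p2
  p2 = c.d.(rec X. c.a.c.d.X) :: —c→ p3
  p3 = d.(rec X. c.a.c.d.X) :: —d→ p0
LTS(Q): 5 reachable states
  q0 = rec X. c.a.c.(d.X + b.0) :: —c→ q1
  q1 = a.c.(d.(rec X. c.a.c.(d.X + b.0)) + b.0) :: —a→ q2
  q2 = c.(d.(rec X. c.a.c.(d.X + b.0)) + b.0) :: —c→ q3
  q3 = d.(rec X. c.a.c.(d.X + b.0)) + b.0 :: —b→ q4, —d→ q0
  q4 = 0 :: (no moves)
Partition-refinement fixed point:
  B0 = {p0}
  B1 = {p1}
  B2 = {p2}
  B3 = {p3}
  B4 = {q0}
  B5 = {q1}
  B6 = {q2}
  B7 = {q3}
  B8 = {q4}
p0 ∈ B0, q0 ∈ B4 → different blocks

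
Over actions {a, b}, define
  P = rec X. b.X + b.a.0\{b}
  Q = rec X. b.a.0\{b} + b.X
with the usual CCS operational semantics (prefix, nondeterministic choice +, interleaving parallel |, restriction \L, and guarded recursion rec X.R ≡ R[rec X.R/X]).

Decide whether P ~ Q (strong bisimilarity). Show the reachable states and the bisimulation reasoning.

P's transition system — 3 states:
  m0 = rec X. b.X + b.a.0\{b} → —b→ m0, —b→ m1
  m1 = a.0\{b} → —a→ m2
  m2 = 0\{b} → ·
Q's transition system — 3 states:
  n0 = rec X. b.a.0\{b} + b.X → —b→ n0, —b→ n1
  n1 = a.0\{b} → —a→ n2
  n2 = 0\{b} → ·
Bisimilarity quotient blocks:
  B0 = {m0, n0}
  B1 = {m1, n1}
  B2 = {m2, n2}
m0 ∈ B0, n0 ∈ B0 → same block

P ~ Q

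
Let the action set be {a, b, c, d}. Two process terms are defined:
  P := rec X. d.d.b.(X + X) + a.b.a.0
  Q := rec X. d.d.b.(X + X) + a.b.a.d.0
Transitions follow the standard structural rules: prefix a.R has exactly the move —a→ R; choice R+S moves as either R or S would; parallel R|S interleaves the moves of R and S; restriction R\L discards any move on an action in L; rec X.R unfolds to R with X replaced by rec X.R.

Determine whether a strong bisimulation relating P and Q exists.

not bisimilar

Reachable graph of P (7 states):
  p0 = rec X. d.d.b.(X + X) + a.b.a.0 → -a-> p1, -d-> p2
  p1 = b.a.0 → -b-> p3
  p2 = d.b.((rec X. d.d.b.(X + X) + a.b.a.0) + (rec X. d.d.b.(X + X) + a.b.a.0)) → -d-> p4
  p3 = a.0 → -a-> p5
  p4 = b.((rec X. d.d.b.(X + X) + a.b.a.0) + (rec X. d.d.b.(X + X) + a.b.a.0)) → -b-> p6
  p5 = 0 → ·
  p6 = (rec X. d.d.b.(X + X) + a.b.a.0) + (rec X. d.d.b.(X + X) + a.b.a.0) → -a-> p1, -d-> p2
Reachable graph of Q (8 states):
  q0 = rec X. d.d.b.(X + X) + a.b.a.d.0 → -a-> q1, -d-> q2
  q1 = b.a.d.0 → -b-> q3
  q2 = d.b.((rec X. d.d.b.(X + X) + a.b.a.d.0) + (rec X. d.d.b.(X + X) + a.b.a.d.0)) → -d-> q4
  q3 = a.d.0 → -a-> q5
  q4 = b.((rec X. d.d.b.(X + X) + a.b.a.d.0) + (rec X. d.d.b.(X + X) + a.b.a.d.0)) → -b-> q6
  q5 = d.0 → -d-> q7
  q6 = (rec X. d.d.b.(X + X) + a.b.a.d.0) + (rec X. d.d.b.(X + X) + a.b.a.d.0) → -a-> q1, -d-> q2
  q7 = 0 → ·
Partition-refinement fixed point:
  B0 = {p0, p6}
  B1 = {p2}
  B2 = {p4}
  B3 = {p1}
  B4 = {p3}
  B5 = {p5, q7}
  B6 = {q0, q6}
  B7 = {q2}
  B8 = {q4}
  B9 = {q1}
  B10 = {q3}
  B11 = {q5}
p0 ∈ B0, q0 ∈ B6 → different blocks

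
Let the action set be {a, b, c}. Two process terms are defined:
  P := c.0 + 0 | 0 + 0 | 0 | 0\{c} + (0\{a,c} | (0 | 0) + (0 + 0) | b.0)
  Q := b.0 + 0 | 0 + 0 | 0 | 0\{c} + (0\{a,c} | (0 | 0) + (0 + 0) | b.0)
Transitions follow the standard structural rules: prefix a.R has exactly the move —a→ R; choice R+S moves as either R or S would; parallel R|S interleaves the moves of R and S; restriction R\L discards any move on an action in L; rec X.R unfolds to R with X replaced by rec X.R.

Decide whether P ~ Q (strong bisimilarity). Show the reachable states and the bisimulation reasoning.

LTS(P): 3 reachable states
  m0 = c.0 + 0 | 0 + 0 | 0 | 0\{c} + (0\{a,c} | (0 | 0) + (0 + 0) | b.0) → --b--▸ m1, --c--▸ m2
  m1 = (0 + 0) | 0 → ·
  m2 = 0 → ·
LTS(Q): 3 reachable states
  n0 = b.0 + 0 | 0 + 0 | 0 | 0\{c} + (0\{a,c} | (0 | 0) + (0 + 0) | b.0) → --b--▸ n1, --b--▸ n2
  n1 = (0 + 0) | 0 → ·
  n2 = 0 → ·
Bisimilarity quotient blocks:
  B0 = {m0}
  B1 = {m1, m2, n1, n2}
  B2 = {n0}
m0 ∈ B0, n0 ∈ B2 → different blocks

P ≁ Q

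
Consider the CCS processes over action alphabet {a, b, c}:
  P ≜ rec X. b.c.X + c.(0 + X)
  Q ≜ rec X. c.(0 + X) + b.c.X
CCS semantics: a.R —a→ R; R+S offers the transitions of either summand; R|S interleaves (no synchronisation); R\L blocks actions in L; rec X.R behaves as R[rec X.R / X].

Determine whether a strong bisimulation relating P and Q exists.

Reachable graph of P (3 states):
  u0 = rec X. b.c.X + c.(0 + X) | --b--▸ u1, --c--▸ u2
  u1 = c.(rec X. b.c.X + c.(0 + X)) | --c--▸ u0
  u2 = 0 + (rec X. b.c.X + c.(0 + X)) | --b--▸ u1, --c--▸ u2
Reachable graph of Q (3 states):
  v0 = rec X. c.(0 + X) + b.c.X | --b--▸ v1, --c--▸ v2
  v1 = c.(rec X. c.(0 + X) + b.c.X) | --c--▸ v0
  v2 = 0 + (rec X. c.(0 + X) + b.c.X) | --b--▸ v1, --c--▸ v2
Bisimilarity quotient blocks:
  B0 = {u0, u2, v0, v2}
  B1 = {u1, v1}
u0 ∈ B0, v0 ∈ B0 → same block

bisimilar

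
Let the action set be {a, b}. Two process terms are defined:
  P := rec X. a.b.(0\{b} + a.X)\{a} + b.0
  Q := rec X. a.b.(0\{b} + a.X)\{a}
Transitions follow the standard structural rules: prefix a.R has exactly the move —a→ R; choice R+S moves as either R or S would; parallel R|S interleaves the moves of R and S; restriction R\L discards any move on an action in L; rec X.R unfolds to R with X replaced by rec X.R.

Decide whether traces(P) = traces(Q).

traces(P) ≠ traces(Q) — witness ⟨b⟩

LTS(P): 4 reachable states
  m0 = rec X. a.b.(0\{b} + a.X)\{a} + b.0 | ··a··> m1, ··b··> m2
  m1 = b.(0\{b} + a.(rec X. a.b.(0\{b} + a.X)\{a} + b.0))\{a} | ··b··> m3
  m2 = 0 | (no moves)
  m3 = (0\{b} + a.(rec X. a.b.(0\{b} + a.X)\{a} + b.0))\{a} | (no moves)
LTS(Q): 3 reachable states
  n0 = rec X. a.b.(0\{b} + a.X)\{a} | ··a··> n1
  n1 = b.(0\{b} + a.(rec X. a.b.(0\{b} + a.X)\{a}))\{a} | ··b··> n2
  n2 = (0\{b} + a.(rec X. a.b.(0\{b} + a.X)\{a}))\{a} | (no moves)
Trace ⟨b⟩ through P, begin at {m0}:
  after b @ step 1: {m2}
  P completes σ.
Trace ⟨b⟩ through Q, begin at {n0}:
  after b @ step 1: no successor for Q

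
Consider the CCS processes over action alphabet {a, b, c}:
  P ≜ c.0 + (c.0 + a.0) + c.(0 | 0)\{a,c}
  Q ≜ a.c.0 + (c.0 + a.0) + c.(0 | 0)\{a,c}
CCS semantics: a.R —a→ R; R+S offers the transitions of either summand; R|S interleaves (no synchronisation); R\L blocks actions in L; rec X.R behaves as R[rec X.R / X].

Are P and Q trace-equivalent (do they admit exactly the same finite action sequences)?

P's transition system — 3 states:
  m0 = c.0 + (c.0 + a.0) + c.(0 | 0)\{a,c} :: -a-> m1, -c-> m1, -c-> m2
  m1 = 0 :: ∅
  m2 = (0 | 0)\{a,c} :: ∅
Q's transition system — 4 states:
  n0 = a.c.0 + (c.0 + a.0) + c.(0 | 0)\{a,c} :: -a-> n1, -a-> n2, -c-> n1, -c-> n3
  n1 = 0 :: ∅
  n2 = c.0 :: -c-> n1
  n3 = (0 | 0)\{a,c} :: ∅
Executing ac from Q (initial set {n0}):
  [1] a ⇒ {n1, n2}
  [2] c ⇒ {n1}
  Q completes σ.
Executing ac from P (initial set {m0}):
  [1] a ⇒ {m1}
  [2] c ⇒ no successor for P

traces(P) ≠ traces(Q) — witness ⟨ac⟩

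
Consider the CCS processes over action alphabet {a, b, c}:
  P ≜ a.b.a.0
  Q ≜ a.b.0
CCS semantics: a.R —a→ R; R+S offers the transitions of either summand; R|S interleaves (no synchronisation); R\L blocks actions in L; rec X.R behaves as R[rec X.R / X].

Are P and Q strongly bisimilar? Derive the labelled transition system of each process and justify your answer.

NO

LTS(P): 4 reachable states
  s0 = a.b.a.0 :: —a→ s1
  s1 = b.a.0 :: —b→ s2
  s2 = a.0 :: —a→ s3
  s3 = 0 :: deadlocked
LTS(Q): 3 reachable states
  t0 = a.b.0 :: —a→ t1
  t1 = b.0 :: —b→ t2
  t2 = 0 :: deadlocked
Partition-refinement fixed point:
  B0 = {s0}
  B1 = {s1}
  B2 = {s2}
  B3 = {s3, t2}
  B4 = {t0}
  B5 = {t1}
s0 ∈ B0, t0 ∈ B4 → different blocks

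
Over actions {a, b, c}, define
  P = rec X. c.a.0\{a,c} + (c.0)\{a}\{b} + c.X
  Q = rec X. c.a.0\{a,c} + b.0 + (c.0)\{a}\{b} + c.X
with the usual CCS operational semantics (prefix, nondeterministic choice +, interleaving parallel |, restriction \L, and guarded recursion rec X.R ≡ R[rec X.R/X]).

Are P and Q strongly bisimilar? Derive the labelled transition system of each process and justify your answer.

P's transition system — 4 states:
  m0 = rec X. c.a.0\{a,c} + (c.0)\{a}\{b} + c.X → ··c··> m0, ··c··> m1, ··c··> m2
  m1 = 0\{a}\{b} → deadlocked
  m2 = a.0\{a,c} → ··a··> m3
  m3 = 0\{a,c} → deadlocked
Q's transition system — 5 states:
  n0 = rec X. c.a.0\{a,c} + b.0 + (c.0)\{a}\{b} + c.X → ··b··> n1, ··c··> n0, ··c··> n2, ··c··> n3
  n1 = 0 → deadlocked
  n2 = 0\{a}\{b} → deadlocked
  n3 = a.0\{a,c} → ··a··> n4
  n4 = 0\{a,c} → deadlocked
Partition-refinement fixed point:
  B0 = {m0}
  B1 = {m2, n3}
  B2 = {m1, m3, n1, n2, n4}
  B3 = {n0}
m0 ∈ B0, n0 ∈ B3 → different blocks

NO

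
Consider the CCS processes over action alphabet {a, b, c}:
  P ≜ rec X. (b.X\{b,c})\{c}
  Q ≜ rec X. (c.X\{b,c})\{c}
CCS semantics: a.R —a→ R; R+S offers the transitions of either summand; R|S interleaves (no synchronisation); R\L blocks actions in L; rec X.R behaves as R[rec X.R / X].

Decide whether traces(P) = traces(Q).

traces(P) ≠ traces(Q) — witness ⟨b⟩

Reachable graph of P (2 states):
  p0 = rec X. (b.X\{b,c})\{c} has moves —b→ p1
  p1 = (rec X. (b.X\{b,c})\{c})\{b,c}\{c} has moves ∅
Reachable graph of Q (1 states):
  q0 = rec X. (c.X\{b,c})\{c} has moves ∅
Trace ⟨b⟩ through P, begin at {p0}:
  after b @ step 1: {p1}
  ✓ P
Trace ⟨b⟩ through Q, begin at {q0}:
  after b @ step 1: ∅  — Q cannot continue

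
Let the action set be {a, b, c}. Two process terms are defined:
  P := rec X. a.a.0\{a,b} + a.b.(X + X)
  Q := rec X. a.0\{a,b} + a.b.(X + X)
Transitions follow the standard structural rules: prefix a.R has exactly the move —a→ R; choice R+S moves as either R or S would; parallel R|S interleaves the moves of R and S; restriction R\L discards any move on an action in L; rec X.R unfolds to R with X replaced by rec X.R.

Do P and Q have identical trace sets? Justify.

trace-distinct — witness ⟨aa⟩

P's transition system — 5 states:
  u0 = rec X. a.a.0\{a,b} + a.b.(X + X) has moves ··a··> u1, ··a··> u2
  u1 = a.0\{a,b} has moves ··a··> u3
  u2 = b.((rec X. a.a.0\{a,b} + a.b.(X + X)) + (rec X. a.a.0\{a,b} + a.b.(X + X))) has moves ··b··> u4
  u3 = 0\{a,b} has moves stopped
  u4 = (rec X. a.a.0\{a,b} + a.b.(X + X)) + (rec X. a.a.0\{a,b} + a.b.(X + X)) has moves ··a··> u1, ··a··> u2
Q's transition system — 4 states:
  v0 = rec X. a.0\{a,b} + a.b.(X + X) has moves ··a··> v1, ··a··> v2
  v1 = 0\{a,b} has moves stopped
  v2 = b.((rec X. a.0\{a,b} + a.b.(X + X)) + (rec X. a.0\{a,b} + a.b.(X + X))) has moves ··b··> v3
  v3 = (rec X. a.0\{a,b} + a.b.(X + X)) + (rec X. a.0\{a,b} + a.b.(X + X)) has moves ··a··> v1, ··a··> v2
Trace ⟨aa⟩ through P, begin at {u0}:
  step 1 (a): {u1, u2}
  step 2 (a): {u3}
  ✓ P
Trace ⟨aa⟩ through Q, begin at {v0}:
  step 1 (a): {v1, v2}
  step 2 (a): ∅ (Q stuck)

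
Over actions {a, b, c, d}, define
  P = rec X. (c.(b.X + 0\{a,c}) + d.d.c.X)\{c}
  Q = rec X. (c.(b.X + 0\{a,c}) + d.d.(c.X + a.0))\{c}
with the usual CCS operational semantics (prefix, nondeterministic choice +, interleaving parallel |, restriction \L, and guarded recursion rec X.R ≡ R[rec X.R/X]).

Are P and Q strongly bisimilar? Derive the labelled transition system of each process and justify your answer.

P's transition system — 3 states:
  p0 = rec X. (c.(b.X + 0\{a,c}) + d.d.c.X)\{c} | --d--▸ p1
  p1 = (d.c.(rec X. (c.(b.X + 0\{a,c}) + d.d.c.X)\{c}))\{c} | --d--▸ p2
  p2 = (c.(rec X. (c.(b.X + 0\{a,c}) + d.d.c.X)\{c}))\{c} | ·
Q's transition system — 4 states:
  q0 = rec X. (c.(b.X + 0\{a,c}) + d.d.(c.X + a.0))\{c} | --d--▸ q1
  q1 = (d.(c.(rec X. (c.(b.X + 0\{a,c}) + d.d.(c.X + a.0))\{c}) + a.0))\{c} | --d--▸ q2
  q2 = (c.(rec X. (c.(b.X + 0\{a,c}) + d.d.(c.X + a.0))\{c}) + a.0)\{c} | --a--▸ q3
  q3 = 0\{c} | ·
Bisimilarity quotient blocks:
  B0 = {p0}
  B1 = {p1}
  B2 = {p2, q3}
  B3 = {q0}
  B4 = {q1}
  B5 = {q2}
p0 ∈ B0, q0 ∈ B3 → different blocks

P ≁ Q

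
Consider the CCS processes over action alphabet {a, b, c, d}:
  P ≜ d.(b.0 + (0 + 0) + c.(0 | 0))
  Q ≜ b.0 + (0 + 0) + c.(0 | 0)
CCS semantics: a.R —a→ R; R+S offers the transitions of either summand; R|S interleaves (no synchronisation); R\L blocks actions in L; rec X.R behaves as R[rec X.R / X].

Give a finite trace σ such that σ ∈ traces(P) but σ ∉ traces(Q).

Reachable graph of P (4 states):
  m0 = d.(b.0 + (0 + 0) + c.(0 | 0)) ⊢ =d=> m1
  m1 = b.0 + (0 + 0) + c.(0 | 0) ⊢ =b=> m2, =c=> m3
  m2 = 0 ⊢ stopped
  m3 = 0 | 0 ⊢ stopped
Reachable graph of Q (3 states):
  n0 = b.0 + (0 + 0) + c.(0 | 0) ⊢ =b=> n1, =c=> n2
  n1 = 0 ⊢ stopped
  n2 = 0 | 0 ⊢ stopped
Trace ⟨d⟩ through P, begin at {m0}:
  [1] d ⇒ {m1}
  P completes σ.
Trace ⟨d⟩ through Q, begin at {n0}:
  [1] d ⇒ no successor for Q

d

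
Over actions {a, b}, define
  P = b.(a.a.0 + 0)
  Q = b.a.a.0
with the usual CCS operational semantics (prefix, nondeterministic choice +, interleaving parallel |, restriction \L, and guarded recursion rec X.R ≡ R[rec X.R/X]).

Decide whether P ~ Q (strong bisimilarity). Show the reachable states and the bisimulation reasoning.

LTS(P): 4 reachable states
  u0 = b.(a.a.0 + 0) :: --b--▸ u1
  u1 = a.a.0 + 0 :: --a--▸ u2
  u2 = a.0 :: --a--▸ u3
  u3 = 0 :: deadlocked
LTS(Q): 4 reachable states
  v0 = b.a.a.0 :: --b--▸ v1
  v1 = a.a.0 :: --a--▸ v2
  v2 = a.0 :: --a--▸ v3
  v3 = 0 :: deadlocked
Coarsest stable partition (strong bisimilarity classes):
  B0 = {u0, v0}
  B1 = {u1, v1}
  B2 = {u2, v2}
  B3 = {u3, v3}
u0 ∈ B0, v0 ∈ B0 → same block

P ~ Q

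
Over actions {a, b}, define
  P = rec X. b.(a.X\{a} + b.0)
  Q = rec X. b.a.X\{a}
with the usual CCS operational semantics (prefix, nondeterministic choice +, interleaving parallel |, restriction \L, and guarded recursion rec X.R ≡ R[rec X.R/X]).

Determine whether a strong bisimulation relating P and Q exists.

P's transition system — 6 states:
  m0 = rec X. b.(a.X\{a} + b.0) :: =b=> m1
  m1 = a.(rec X. b.(a.X\{a} + b.0))\{a} + b.0 :: =a=> m2, =b=> m3
  m2 = (rec X. b.(a.X\{a} + b.0))\{a} :: =b=> m4
  m3 = 0 :: ∅
  m4 = (a.(rec X. b.(a.X\{a} + b.0))\{a} + b.0)\{a} :: =b=> m5
  m5 = 0\{a} :: ∅
Q's transition system — 4 states:
  n0 = rec X. b.a.X\{a} :: =b=> n1
  n1 = a.(rec X. b.a.X\{a})\{a} :: =a=> n2
  n2 = (rec X. b.a.X\{a})\{a} :: =b=> n3
  n3 = (a.(rec X. b.a.X\{a})\{a})\{a} :: ∅
Bisimilarity quotient blocks:
  B0 = {m0}
  B1 = {m1}
  B2 = {m2}
  B3 = {m4, n2}
  B4 = {m3, m5, n3}
  B5 = {n0}
  B6 = {n1}
m0 ∈ B0, n0 ∈ B5 → different blocks

P ≁ Q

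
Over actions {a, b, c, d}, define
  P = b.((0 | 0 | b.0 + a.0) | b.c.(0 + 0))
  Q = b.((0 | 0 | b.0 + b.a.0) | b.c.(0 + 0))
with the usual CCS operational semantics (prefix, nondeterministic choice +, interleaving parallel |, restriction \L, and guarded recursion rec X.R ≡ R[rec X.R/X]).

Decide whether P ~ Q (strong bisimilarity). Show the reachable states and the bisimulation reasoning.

Reachable graph of P (10 states):
  u0 = b.((0 | 0 | b.0 + a.0) | b.c.(0 + 0)) → =b=> u1
  u1 = (0 | 0 | b.0 + a.0) | b.c.(0 + 0) → =a=> u2, =b=> u3, =b=> u4
  u2 = 0 | b.c.(0 + 0) → =b=> u5
  u3 = (0 | 0 | b.0 + a.0) | c.(0 + 0) → =a=> u5, =b=> u6, =c=> u7
  u4 = 0 | 0 | 0 | b.c.(0 + 0) → =b=> u6
  u5 = 0 | c.(0 + 0) → =c=> u8
  u6 = 0 | 0 | 0 | c.(0 + 0) → =c=> u9
  u7 = (0 | 0 | b.0 + a.0) | (0 + 0) → =a=> u8, =b=> u9
  u8 = 0 | (0 + 0) → ∅
  u9 = 0 | 0 | 0 | (0 + 0) → ∅
Reachable graph of Q (13 states):
  v0 = b.((0 | 0 | b.0 + b.a.0) | b.c.(0 + 0)) → =b=> v1
  v1 = (0 | 0 | b.0 + b.a.0) | b.c.(0 + 0) → =b=> v2, =b=> v3, =b=> v4
  v2 = (0 | 0 | b.0 + b.a.0) | c.(0 + 0) → =b=> v5, =b=> v6, =c=> v7
  v3 = 0 | 0 | 0 | b.c.(0 + 0) → =b=> v5
  v4 = a.0 | b.c.(0 + 0) → =a=> v8, =b=> v6
  v5 = 0 | 0 | 0 | c.(0 + 0) → =c=> v9
  v6 = a.0 | c.(0 + 0) → =a=> v10, =c=> v11
  v7 = (0 | 0 | b.0 + b.a.0) | (0 + 0) → =b=> v11, =b=> v9
  v8 = 0 | b.c.(0 + 0) → =b=> v10
  v9 = 0 | 0 | 0 | (0 + 0) → ∅
  v10 = 0 | c.(0 + 0) → =c=> v12
  v11 = a.0 | (0 + 0) → =a=> v12
  v12 = 0 | (0 + 0) → ∅
Partition-refinement fixed point:
  B0 = {u0}
  B1 = {u1}
  B2 = {u2, u4, v3, v8}
  B3 = {u5, u6, v10, v5}
  B4 = {u8, u9, v12, v9}
  B5 = {u3}
  B6 = {u7}
  B7 = {v0}
  B8 = {v1}
  B9 = {v4}
  B10 = {v6}
  B11 = {v11}
  B12 = {v2}
  B13 = {v7}
u0 ∈ B0, v0 ∈ B7 → different blocks

NO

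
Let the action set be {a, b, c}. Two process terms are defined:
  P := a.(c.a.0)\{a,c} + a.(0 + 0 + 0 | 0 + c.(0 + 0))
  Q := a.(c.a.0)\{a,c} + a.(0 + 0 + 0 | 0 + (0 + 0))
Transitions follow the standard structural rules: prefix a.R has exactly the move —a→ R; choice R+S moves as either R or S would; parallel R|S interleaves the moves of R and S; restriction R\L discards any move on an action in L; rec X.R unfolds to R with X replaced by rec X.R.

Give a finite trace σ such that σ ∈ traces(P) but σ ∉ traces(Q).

LTS(P): 4 reachable states
  s0 = a.(c.a.0)\{a,c} + a.(0 + 0 + 0 | 0 + c.(0 + 0)) → -a-> s1, -a-> s2
  s1 = (c.a.0)\{a,c} → ·
  s2 = 0 + 0 + 0 | 0 + c.(0 + 0) → -c-> s3
  s3 = 0 + 0 → ·
LTS(Q): 3 reachable states
  t0 = a.(c.a.0)\{a,c} + a.(0 + 0 + 0 | 0 + (0 + 0)) → -a-> t1, -a-> t2
  t1 = (c.a.0)\{a,c} → ·
  t2 = 0 + 0 + 0 | 0 + (0 + 0) → ·
Run σ = ⟨ac⟩ on P: start {s0}
  after a @ step 1: {s1, s2}
  after c @ step 2: {s3}
  — P admits the full trace.
Run σ = ⟨ac⟩ on Q: start {t0}
  after a @ step 1: {t1, t2}
  after c @ step 2: ∅ (Q stuck)

ac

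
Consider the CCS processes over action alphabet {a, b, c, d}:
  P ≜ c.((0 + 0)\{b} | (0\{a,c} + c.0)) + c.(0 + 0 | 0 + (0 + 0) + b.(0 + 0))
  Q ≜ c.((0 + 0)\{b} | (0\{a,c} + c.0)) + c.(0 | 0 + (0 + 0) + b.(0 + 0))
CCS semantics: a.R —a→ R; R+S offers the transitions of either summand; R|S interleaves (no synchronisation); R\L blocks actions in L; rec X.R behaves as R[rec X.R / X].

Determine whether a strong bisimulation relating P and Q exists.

bisimilar

P's transition system — 5 states:
  m0 = c.((0 + 0)\{b} | (0\{a,c} + c.0)) + c.(0 + 0 | 0 + (0 + 0) + b.(0 + 0)) has moves --c--▸ m1, --c--▸ m2
  m1 = (0 + 0)\{b} | (0\{a,c} + c.0) has moves --c--▸ m3
  m2 = 0 + 0 | 0 + (0 + 0) + b.(0 + 0) has moves --b--▸ m4
  m3 = (0 + 0)\{b} | 0 has moves ·
  m4 = 0 + 0 has moves ·
Q's transition system — 5 states:
  n0 = c.((0 + 0)\{b} | (0\{a,c} + c.0)) + c.(0 | 0 + (0 + 0) + b.(0 + 0)) has moves --c--▸ n1, --c--▸ n2
  n1 = (0 + 0)\{b} | (0\{a,c} + c.0) has moves --c--▸ n3
  n2 = 0 | 0 + (0 + 0) + b.(0 + 0) has moves --b--▸ n4
  n3 = (0 + 0)\{b} | 0 has moves ·
  n4 = 0 + 0 has moves ·
Coarsest stable partition (strong bisimilarity classes):
  B0 = {m0, n0}
  B1 = {m1, n1}
  B2 = {m3, m4, n3, n4}
  B3 = {m2, n2}
m0 ∈ B0, n0 ∈ B0 → same block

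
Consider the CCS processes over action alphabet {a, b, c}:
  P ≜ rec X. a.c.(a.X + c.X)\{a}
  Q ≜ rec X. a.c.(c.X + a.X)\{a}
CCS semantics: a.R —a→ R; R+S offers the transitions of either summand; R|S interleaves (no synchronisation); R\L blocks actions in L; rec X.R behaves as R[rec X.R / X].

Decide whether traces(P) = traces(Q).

YES

LTS(P): 4 reachable states
  m0 = rec X. a.c.(a.X + c.X)\{a} → —a→ m1
  m1 = c.(a.(rec X. a.c.(a.X + c.X)\{a}) + c.(rec X. a.c.(a.X + c.X)\{a}))\{a} → —c→ m2
  m2 = (a.(rec X. a.c.(a.X + c.X)\{a}) + c.(rec X. a.c.(a.X + c.X)\{a}))\{a} → —c→ m3
  m3 = (rec X. a.c.(a.X + c.X)\{a})\{a} → (no moves)
LTS(Q): 4 reachable states
  n0 = rec X. a.c.(c.X + a.X)\{a} → —a→ n1
  n1 = c.(c.(rec X. a.c.(c.X + a.X)\{a}) + a.(rec X. a.c.(c.X + a.X)\{a}))\{a} → —c→ n2
  n2 = (c.(rec X. a.c.(c.X + a.X)\{a}) + a.(rec X. a.c.(c.X + a.X)\{a}))\{a} → —c→ n3
  n3 = (rec X. a.c.(c.X + a.X)\{a})\{a} → (no moves)
Bisimilarity quotient blocks:
  B0 = {m0, n0}
  B1 = {m1, n1}
  B2 = {m2, n2}
  B3 = {m3, n3}
m0 ∈ B0, n0 ∈ B0 → same block
Bisimilar ⇒ trace-equivalent.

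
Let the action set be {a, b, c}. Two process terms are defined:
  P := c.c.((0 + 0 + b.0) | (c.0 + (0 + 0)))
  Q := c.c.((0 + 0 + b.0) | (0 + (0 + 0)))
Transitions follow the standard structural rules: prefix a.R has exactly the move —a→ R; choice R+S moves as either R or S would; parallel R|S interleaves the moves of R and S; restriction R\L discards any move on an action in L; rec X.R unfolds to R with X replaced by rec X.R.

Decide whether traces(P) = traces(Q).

NO — witness ⟨ccc⟩

LTS(P): 6 reachable states
  p0 = c.c.((0 + 0 + b.0) | (c.0 + (0 + 0))) has moves --c--▸ p1
  p1 = c.((0 + 0 + b.0) | (c.0 + (0 + 0))) has moves --c--▸ p2
  p2 = (0 + 0 + b.0) | (c.0 + (0 + 0)) has moves --b--▸ p3, --c--▸ p4
  p3 = 0 | (c.0 + (0 + 0)) has moves --c--▸ p5
  p4 = (0 + 0 + b.0) | 0 has moves --b--▸ p5
  p5 = 0 | 0 has moves deadlocked
LTS(Q): 4 reachable states
  q0 = c.c.((0 + 0 + b.0) | (0 + (0 + 0))) has moves --c--▸ q1
  q1 = c.((0 + 0 + b.0) | (0 + (0 + 0))) has moves --c--▸ q2
  q2 = (0 + 0 + b.0) | (0 + (0 + 0)) has moves --b--▸ q3
  q3 = 0 | (0 + (0 + 0)) has moves deadlocked
Executing ccc from P (initial set {p0}):
  after c @ step 1: {p1}
  after c @ step 2: {p2}
  after c @ step 3: {p4}
  ✓ P
Executing ccc from Q (initial set {q0}):
  after c @ step 1: {q1}
  after c @ step 2: {q2}
  after c @ step 3: ∅ (Q stuck)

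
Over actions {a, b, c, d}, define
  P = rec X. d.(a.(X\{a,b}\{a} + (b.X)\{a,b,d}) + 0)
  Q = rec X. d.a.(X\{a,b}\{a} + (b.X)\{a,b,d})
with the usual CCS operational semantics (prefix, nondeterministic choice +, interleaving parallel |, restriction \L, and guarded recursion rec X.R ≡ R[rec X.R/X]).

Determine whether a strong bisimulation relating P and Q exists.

P ~ Q

P's transition system — 4 states:
  s0 = rec X. d.(a.(X\{a,b}\{a} + (b.X)\{a,b,d}) + 0) | =d=> s1
  s1 = a.((rec X. d.(a.(X\{a,b}\{a} + (b.X)\{a,b,d}) + 0))\{a,b}\{a} + (b.(rec X. d.(a.(X\{a,b}\{a} + (b.X)\{a,b,d}) + 0)))\{a,b,d}) + 0 | =a=> s2
  s2 = (rec X. d.(a.(X\{a,b}\{a} + (b.X)\{a,b,d}) + 0))\{a,b}\{a} + (b.(rec X. d.(a.(X\{a,b}\{a} + (b.X)\{a,b,d}) + 0)))\{a,b,d} | =d=> s3
  s3 = (a.((rec X. d.(a.(X\{a,b}\{a} + (b.X)\{a,b,d}) + 0))\{a,b}\{a} + (b.(rec X. d.(a.(X\{a,b}\{a} + (b.X)\{a,b,d}) + 0)))\{a,b,d}) + 0)\{a,b}\{a} | ∅
Q's transition system — 4 states:
  t0 = rec X. d.a.(X\{a,b}\{a} + (b.X)\{a,b,d}) | =d=> t1
  t1 = a.((rec X. d.a.(X\{a,b}\{a} + (b.X)\{a,b,d}))\{a,b}\{a} + (b.(rec X. d.a.(X\{a,b}\{a} + (b.X)\{a,b,d})))\{a,b,d}) | =a=> t2
  t2 = (rec X. d.a.(X\{a,b}\{a} + (b.X)\{a,b,d}))\{a,b}\{a} + (b.(rec X. d.a.(X\{a,b}\{a} + (b.X)\{a,b,d})))\{a,b,d} | =d=> t3
  t3 = (a.((rec X. d.a.(X\{a,b}\{a} + (b.X)\{a,b,d}))\{a,b}\{a} + (b.(rec X. d.a.(X\{a,b}\{a} + (b.X)\{a,b,d})))\{a,b,d}))\{a,b}\{a} | ∅
Coarsest stable partition (strong bisimilarity classes):
  B0 = {s0, t0}
  B1 = {s1, t1}
  B2 = {s2, t2}
  B3 = {s3, t3}
s0 ∈ B0, t0 ∈ B0 → same block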